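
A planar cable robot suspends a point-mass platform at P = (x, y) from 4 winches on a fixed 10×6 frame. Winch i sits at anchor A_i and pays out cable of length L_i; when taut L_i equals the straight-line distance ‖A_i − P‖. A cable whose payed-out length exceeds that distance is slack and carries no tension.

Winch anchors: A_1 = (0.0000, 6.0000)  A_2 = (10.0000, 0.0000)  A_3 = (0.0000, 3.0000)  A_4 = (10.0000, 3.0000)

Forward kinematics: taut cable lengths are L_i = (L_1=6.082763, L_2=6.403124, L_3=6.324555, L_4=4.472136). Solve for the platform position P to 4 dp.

(6.0000, 5.0000)

each cable: (A_i−P)·(A_i−P) = L_i²; let c_i = ‖A_i‖²−L_i²
c_1 = 0.0000+36.0000−37.0000 = -1.0000
row 1: -20.0000x + 12.0000y = -60.0000  (c_2=59.0000)
row 2: 0.0000x + 6.0000y = 30.0000  (c_3=-31.0000)
row 3: -20.0000x + 6.0000y = -90.0000  (c_4=89.0000)
Cramer on rows 1–2 → x = 6.0000, y = 5.0000
check cable 4: ‖A_4−P‖² = 20.0000 ≈ L_4² = 20.0000 ✓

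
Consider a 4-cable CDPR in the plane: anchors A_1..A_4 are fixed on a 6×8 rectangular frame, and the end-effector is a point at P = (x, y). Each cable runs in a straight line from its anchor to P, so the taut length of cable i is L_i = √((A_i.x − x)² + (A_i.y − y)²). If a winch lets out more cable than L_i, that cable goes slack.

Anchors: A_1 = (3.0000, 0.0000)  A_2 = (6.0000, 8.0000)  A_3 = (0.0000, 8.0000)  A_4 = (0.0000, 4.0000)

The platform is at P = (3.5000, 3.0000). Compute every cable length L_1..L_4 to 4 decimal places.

L_1 = √((3.0000−3.5000)² + (0.0000−3.0000)²) = 3.0414
L_2 = √((6.0000−3.5000)² + (8.0000−3.0000)²) = 5.5902
L_3 = √((0.0000−3.5000)² + (8.0000−3.0000)²) = 6.1033
L_4 = √((0.0000−3.5000)² + (4.0000−3.0000)²) = 3.6401

(3.0414, 5.5902, 6.1033, 3.6401)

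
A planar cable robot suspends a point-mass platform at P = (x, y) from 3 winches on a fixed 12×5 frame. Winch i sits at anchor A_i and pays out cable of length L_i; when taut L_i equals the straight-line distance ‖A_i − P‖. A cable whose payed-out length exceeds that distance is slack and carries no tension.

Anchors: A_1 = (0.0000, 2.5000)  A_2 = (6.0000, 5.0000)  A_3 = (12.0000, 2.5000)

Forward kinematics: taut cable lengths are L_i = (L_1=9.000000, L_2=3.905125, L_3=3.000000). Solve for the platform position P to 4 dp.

circle eqns → linear via eq_j − eq_1; set k_j = A_j·A_j − L_j²
k_1 = 0.0000+6.2500−81.0000 = -74.7500
-12.0000·x − 5.0000·y = k_1−k_2 = -120.5000
-24.0000·x + 0.0000·y = k_1−k_3 = -216.0000
solve first two rows → x=9.0000, y=2.5000

(9.0000, 2.5000)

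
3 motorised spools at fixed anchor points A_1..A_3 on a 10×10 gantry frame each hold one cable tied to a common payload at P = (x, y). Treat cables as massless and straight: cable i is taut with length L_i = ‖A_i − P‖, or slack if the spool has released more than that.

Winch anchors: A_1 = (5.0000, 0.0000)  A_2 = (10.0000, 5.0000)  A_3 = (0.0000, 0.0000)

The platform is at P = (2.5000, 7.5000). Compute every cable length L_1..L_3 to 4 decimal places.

(7.9057, 7.9057, 7.9057)

cable 1: Δx=2.5000, Δy=-7.5000; L_1 = √(Δx²+Δy²) = 7.9057
cable 2: Δx=7.5000, Δy=-2.5000; L_2 = √(Δx²+Δy²) = 7.9057
cable 3: Δx=-2.5000, Δy=-7.5000; L_3 = √(Δx²+Δy²) = 7.9057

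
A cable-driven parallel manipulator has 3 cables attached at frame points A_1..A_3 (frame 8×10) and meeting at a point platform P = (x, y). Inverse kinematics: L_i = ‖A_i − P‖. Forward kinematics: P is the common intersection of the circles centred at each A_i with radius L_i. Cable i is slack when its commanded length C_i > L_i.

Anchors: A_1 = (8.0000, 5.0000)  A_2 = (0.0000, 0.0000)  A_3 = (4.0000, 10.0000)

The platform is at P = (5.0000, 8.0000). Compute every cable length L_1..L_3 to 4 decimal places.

L_1 = √((8.0000−5.0000)² + (5.0000−8.0000)²) = 4.2426
L_2 = √((0.0000−5.0000)² + (0.0000−8.0000)²) = 9.4340
L_3 = √((4.0000−5.0000)² + (10.0000−8.0000)²) = 2.2361

(4.2426, 9.4340, 2.2361)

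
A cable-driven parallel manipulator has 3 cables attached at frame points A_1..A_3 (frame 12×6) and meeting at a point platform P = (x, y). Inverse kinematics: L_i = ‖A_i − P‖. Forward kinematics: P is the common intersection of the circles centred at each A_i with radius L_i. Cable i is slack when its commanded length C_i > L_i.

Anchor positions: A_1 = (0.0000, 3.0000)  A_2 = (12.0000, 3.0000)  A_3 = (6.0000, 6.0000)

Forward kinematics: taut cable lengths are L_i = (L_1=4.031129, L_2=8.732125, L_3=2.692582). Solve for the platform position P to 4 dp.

(3.5000, 5.0000)

each cable: (A_i−P)·(A_i−P) = L_i²; let k_i = ‖A_i‖²−L_i²
k_1 = 0.0000+9.0000−16.2500 = -7.2500
row 1: -24.0000x + 0.0000y = -84.0000  (k_2=76.7500)
row 2: -12.0000x − 6.0000y = -72.0000  (k_3=64.7500)
Cramer on rows 1–2 → x = 3.5000, y = 5.0000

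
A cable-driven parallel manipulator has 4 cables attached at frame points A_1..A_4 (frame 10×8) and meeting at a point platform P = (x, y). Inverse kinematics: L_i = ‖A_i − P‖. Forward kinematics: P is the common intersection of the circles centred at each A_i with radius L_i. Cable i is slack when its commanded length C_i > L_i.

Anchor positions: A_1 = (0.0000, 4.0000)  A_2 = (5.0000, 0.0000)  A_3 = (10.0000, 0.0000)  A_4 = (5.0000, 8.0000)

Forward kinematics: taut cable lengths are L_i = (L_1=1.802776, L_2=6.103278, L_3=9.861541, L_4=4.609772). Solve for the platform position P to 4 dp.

(1.5000, 5.0000)

circle eqns → linear via eq_j − eq_1; set c_j = A_j·A_j − L_j²
c_1 = 0.0000+16.0000−3.2500 = 12.7500
-10.0000·x + 8.0000·y = c_1−c_2 = 25.0000
-20.0000·x + 8.0000·y = c_1−c_3 = 10.0000
-10.0000·x − 8.0000·y = c_1−c_4 = -55.0000
solve first two rows → x=1.5000, y=5.0000
check cable 4: ‖A_4−P‖² = 21.2500 ≈ L_4² = 21.2500 ✓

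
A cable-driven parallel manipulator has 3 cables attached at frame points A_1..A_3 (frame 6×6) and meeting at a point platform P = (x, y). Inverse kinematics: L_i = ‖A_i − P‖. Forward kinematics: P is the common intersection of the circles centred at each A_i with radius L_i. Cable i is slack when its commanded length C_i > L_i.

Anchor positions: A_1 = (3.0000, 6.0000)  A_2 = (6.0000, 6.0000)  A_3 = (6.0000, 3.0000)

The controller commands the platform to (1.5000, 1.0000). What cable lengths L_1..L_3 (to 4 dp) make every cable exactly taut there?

cable 1: Δx=1.5000, Δy=5.0000; L_1 = √(Δx²+Δy²) = 5.2202
cable 2: Δx=4.5000, Δy=5.0000; L_2 = √(Δx²+Δy²) = 6.7268
cable 3: Δx=4.5000, Δy=2.0000; L_3 = √(Δx²+Δy²) = 4.9244

(5.2202, 6.7268, 4.9244)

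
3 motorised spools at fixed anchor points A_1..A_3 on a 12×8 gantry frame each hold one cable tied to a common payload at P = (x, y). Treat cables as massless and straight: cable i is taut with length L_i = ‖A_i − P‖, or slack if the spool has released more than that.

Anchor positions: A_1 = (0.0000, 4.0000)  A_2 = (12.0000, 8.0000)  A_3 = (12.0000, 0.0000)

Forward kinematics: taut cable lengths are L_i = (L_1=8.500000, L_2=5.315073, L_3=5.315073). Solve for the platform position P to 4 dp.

expand ‖A_i−P‖²=L_i² and subtract eq 1 (k_i ≔ ‖A_i‖²−L_i²)
k_1 = 0.0000+16.0000−72.2500 = -56.2500
eq1−eq2 → [-24.0000  -8.0000]·P = -236.0000
eq1−eq3 → [-24.0000  8.0000]·P = -172.0000
2×2 solve → P = (8.5000, 4.0000)

(8.5000, 4.0000)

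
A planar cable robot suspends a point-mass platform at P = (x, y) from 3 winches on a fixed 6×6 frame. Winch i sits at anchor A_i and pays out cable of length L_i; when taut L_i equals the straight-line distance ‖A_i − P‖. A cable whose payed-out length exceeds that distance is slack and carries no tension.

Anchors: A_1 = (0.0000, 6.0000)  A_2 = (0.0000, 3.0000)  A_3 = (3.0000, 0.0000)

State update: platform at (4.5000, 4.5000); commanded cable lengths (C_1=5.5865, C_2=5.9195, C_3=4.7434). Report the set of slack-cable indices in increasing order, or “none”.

cable 1: L_1 = ‖A_1−P‖ = 4.7434;  C_1 = 5.5865 → slack
cable 2: L_2 = ‖A_2−P‖ = 4.7434;  C_2 = 5.9195 → slack
cable 3: L_3 = ‖A_3−P‖ = 4.7434;  C_3 = 4.7434 → taut

1, 2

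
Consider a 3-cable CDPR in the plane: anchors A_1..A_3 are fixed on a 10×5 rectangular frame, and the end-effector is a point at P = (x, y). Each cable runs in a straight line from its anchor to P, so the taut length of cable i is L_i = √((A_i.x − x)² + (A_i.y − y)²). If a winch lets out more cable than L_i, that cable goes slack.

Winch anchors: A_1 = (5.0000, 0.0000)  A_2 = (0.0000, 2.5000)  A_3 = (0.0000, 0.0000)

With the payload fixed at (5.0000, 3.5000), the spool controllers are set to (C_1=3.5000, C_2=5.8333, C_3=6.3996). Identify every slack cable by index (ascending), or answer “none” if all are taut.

cable 1: √((0.0000)²+(-3.5000)²)=3.5000, C_1=3.5000: taut
cable 2: √((-5.0000)²+(-1.0000)²)=5.0990, C_2=5.8333: slack
cable 3: √((-5.0000)²+(-3.5000)²)=6.1033, C_3=6.3996: slack

2, 3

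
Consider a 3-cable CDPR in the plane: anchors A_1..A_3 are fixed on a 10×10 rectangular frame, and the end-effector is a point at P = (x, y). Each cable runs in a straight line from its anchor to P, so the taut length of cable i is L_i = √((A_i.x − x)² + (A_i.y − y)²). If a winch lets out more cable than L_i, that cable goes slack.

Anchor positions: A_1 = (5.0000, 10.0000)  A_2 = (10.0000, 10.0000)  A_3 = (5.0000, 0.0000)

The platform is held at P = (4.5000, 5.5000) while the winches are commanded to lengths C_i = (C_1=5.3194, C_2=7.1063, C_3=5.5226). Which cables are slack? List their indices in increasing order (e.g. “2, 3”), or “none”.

cable 1: √((0.5000)²+(4.5000)²)=4.5277, C_1=5.3194: slack
cable 2: √((5.5000)²+(4.5000)²)=7.1063, C_2=7.1063: taut
cable 3: √((0.5000)²+(-5.5000)²)=5.5227, C_3=5.5226: taut

1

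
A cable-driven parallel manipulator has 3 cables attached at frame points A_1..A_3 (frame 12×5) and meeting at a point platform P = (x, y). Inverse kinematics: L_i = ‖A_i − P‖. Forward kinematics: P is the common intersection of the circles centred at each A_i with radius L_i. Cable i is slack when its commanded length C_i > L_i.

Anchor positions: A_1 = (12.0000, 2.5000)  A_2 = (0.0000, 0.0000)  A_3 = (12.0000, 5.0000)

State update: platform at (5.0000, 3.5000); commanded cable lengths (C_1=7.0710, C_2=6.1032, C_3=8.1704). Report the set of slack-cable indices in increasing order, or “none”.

cable 1: L_1 = ‖A_1−P‖ = 7.0711;  C_1 = 7.0710 → taut
cable 2: L_2 = ‖A_2−P‖ = 6.1033;  C_2 = 6.1032 → taut
cable 3: L_3 = ‖A_3−P‖ = 7.1589;  C_3 = 8.1704 → slack

3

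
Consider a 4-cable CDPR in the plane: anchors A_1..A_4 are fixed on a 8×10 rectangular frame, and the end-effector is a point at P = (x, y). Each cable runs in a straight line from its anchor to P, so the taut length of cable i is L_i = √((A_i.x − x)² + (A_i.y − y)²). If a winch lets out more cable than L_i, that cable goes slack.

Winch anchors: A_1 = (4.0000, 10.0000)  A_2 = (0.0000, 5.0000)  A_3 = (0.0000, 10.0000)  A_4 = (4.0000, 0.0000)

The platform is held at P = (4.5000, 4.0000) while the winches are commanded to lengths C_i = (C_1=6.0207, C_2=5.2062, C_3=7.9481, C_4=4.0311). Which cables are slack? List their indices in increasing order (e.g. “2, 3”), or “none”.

2, 3

cable 1: L_1 = ‖A_1−P‖ = 6.0208;  C_1 = 6.0207 → taut
cable 2: L_2 = ‖A_2−P‖ = 4.6098;  C_2 = 5.2062 → slack
cable 3: L_3 = ‖A_3−P‖ = 7.5000;  C_3 = 7.9481 → slack
cable 4: L_4 = ‖A_4−P‖ = 4.0311;  C_4 = 4.0311 → taut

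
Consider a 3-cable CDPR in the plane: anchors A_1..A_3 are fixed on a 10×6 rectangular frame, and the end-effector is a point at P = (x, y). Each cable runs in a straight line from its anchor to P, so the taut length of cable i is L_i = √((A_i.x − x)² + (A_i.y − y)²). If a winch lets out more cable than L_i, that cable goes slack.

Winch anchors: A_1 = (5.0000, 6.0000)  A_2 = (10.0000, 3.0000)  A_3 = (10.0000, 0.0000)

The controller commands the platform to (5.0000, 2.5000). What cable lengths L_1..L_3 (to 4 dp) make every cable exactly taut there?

L_1 = √((5.0000−5.0000)² + (6.0000−2.5000)²) = 3.5000
L_2 = √((10.0000−5.0000)² + (3.0000−2.5000)²) = 5.0249
L_3 = √((10.0000−5.0000)² + (0.0000−2.5000)²) = 5.5902

(3.5000, 5.0249, 5.5902)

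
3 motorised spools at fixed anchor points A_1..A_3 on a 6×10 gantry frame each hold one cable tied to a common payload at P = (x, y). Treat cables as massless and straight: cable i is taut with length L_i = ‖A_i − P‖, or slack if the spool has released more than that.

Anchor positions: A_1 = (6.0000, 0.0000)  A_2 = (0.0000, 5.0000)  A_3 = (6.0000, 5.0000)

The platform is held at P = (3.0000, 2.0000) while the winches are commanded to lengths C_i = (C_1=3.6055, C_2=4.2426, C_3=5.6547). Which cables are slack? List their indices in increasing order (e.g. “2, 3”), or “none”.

cable 1: L_1 = ‖A_1−P‖ = 3.6056;  C_1 = 3.6055 → taut
cable 2: L_2 = ‖A_2−P‖ = 4.2426;  C_2 = 4.2426 → taut
cable 3: L_3 = ‖A_3−P‖ = 4.2426;  C_3 = 5.6547 → slack

3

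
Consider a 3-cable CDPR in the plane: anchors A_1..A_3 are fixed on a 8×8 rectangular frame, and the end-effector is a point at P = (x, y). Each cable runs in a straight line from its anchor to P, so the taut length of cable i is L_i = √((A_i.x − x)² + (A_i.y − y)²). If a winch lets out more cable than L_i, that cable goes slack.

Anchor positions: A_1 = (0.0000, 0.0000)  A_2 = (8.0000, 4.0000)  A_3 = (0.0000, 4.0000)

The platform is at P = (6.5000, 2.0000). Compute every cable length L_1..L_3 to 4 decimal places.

(6.8007, 2.5000, 6.8007)

cable 1: Δx=-6.5000, Δy=-2.0000; L_1 = √(Δx²+Δy²) = 6.8007
cable 2: Δx=1.5000, Δy=2.0000; L_2 = √(Δx²+Δy²) = 2.5000
cable 3: Δx=-6.5000, Δy=2.0000; L_3 = √(Δx²+Δy²) = 6.8007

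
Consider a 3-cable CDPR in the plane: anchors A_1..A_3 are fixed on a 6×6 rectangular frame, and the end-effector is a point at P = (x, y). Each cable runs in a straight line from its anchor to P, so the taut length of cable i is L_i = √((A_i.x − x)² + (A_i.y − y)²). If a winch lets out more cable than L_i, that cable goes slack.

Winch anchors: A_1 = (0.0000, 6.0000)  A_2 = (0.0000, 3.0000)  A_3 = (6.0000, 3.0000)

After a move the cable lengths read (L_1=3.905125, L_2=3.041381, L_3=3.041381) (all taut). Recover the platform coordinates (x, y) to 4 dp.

(3.0000, 3.5000)

expand ‖A_i−P‖²=L_i² and subtract eq 1 (c_i ≔ ‖A_i‖²−L_i²)
c_1 = 0.0000+36.0000−15.2500 = 20.7500
eq1−eq2 → [0.0000  6.0000]·P = 21.0000
eq1−eq3 → [-12.0000  6.0000]·P = -15.0000
2×2 solve → P = (3.0000, 3.5000)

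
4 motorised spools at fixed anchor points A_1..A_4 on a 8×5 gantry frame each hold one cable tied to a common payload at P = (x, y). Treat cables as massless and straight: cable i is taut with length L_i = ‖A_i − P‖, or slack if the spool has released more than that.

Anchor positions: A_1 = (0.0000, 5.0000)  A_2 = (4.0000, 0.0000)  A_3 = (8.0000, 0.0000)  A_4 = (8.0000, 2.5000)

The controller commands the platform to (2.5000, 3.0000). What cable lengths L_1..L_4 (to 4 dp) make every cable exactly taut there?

L_1 = √((0.0000−2.5000)² + (5.0000−3.0000)²) = 3.2016
L_2 = √((4.0000−2.5000)² + (0.0000−3.0000)²) = 3.3541
L_3 = √((8.0000−2.5000)² + (0.0000−3.0000)²) = 6.2650
L_4 = √((8.0000−2.5000)² + (2.5000−3.0000)²) = 5.5227

(3.2016, 3.3541, 6.2650, 5.5227)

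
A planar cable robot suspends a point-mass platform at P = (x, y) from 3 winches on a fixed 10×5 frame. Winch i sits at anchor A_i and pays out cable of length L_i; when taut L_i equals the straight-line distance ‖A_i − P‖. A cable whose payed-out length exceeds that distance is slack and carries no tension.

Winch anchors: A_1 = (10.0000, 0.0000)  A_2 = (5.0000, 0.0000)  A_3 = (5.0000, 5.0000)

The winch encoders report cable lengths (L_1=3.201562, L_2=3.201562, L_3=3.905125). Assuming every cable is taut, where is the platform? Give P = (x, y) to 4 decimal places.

(7.5000, 2.0000)

circle eqns → linear via eq_j − eq_1; set q_j = A_j·A_j − L_j²
q_1 = 100.0000+0.0000−10.2500 = 89.7500
10.0000·x + 0.0000·y = q_1−q_2 = 75.0000
10.0000·x − 10.0000·y = q_1−q_3 = 55.0000
solve first two rows → x=7.5000, y=2.0000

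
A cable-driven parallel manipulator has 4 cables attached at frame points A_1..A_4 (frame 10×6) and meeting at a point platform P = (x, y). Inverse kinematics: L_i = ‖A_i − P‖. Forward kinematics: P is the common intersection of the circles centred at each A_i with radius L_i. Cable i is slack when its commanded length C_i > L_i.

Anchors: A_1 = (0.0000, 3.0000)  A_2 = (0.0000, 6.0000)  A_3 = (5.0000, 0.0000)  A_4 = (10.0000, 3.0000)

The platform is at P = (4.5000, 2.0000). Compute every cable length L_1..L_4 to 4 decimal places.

(4.6098, 6.0208, 2.0616, 5.5902)

L_1: Δ = A_1−P = (-4.5000, 1.0000) → ‖Δ‖ = √21.2500 = 4.6098
L_2: Δ = A_2−P = (-4.5000, 4.0000) → ‖Δ‖ = √36.2500 = 6.0208
L_3: Δ = A_3−P = (0.5000, -2.0000) → ‖Δ‖ = √4.2500 = 2.0616
L_4: Δ = A_4−P = (5.5000, 1.0000) → ‖Δ‖ = √31.2500 = 5.5902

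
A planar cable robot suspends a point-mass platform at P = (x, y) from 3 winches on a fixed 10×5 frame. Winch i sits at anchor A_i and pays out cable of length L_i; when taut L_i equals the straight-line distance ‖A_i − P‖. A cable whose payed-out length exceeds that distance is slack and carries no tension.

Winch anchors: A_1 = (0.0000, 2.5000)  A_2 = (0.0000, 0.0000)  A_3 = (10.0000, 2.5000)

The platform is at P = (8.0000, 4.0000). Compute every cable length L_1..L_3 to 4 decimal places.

(8.1394, 8.9443, 2.5000)

L_1: Δ = A_1−P = (-8.0000, -1.5000) → ‖Δ‖ = √66.2500 = 8.1394
L_2: Δ = A_2−P = (-8.0000, -4.0000) → ‖Δ‖ = √80.0000 = 8.9443
L_3: Δ = A_3−P = (2.0000, -1.5000) → ‖Δ‖ = √6.2500 = 2.5000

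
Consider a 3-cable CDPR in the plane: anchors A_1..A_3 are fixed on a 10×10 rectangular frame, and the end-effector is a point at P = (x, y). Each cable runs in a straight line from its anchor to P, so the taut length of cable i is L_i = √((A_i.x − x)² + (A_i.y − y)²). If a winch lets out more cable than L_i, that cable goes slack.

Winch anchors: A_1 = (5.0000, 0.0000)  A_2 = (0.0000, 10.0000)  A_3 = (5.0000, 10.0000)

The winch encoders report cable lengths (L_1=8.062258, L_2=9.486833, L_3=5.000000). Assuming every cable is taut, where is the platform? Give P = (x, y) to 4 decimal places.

each cable: (A_i−P)·(A_i−P) = L_i²; let k_i = ‖A_i‖²−L_i²
k_1 = 25.0000+0.0000−65.0000 = -40.0000
row 1: 10.0000x − 20.0000y = -50.0000  (k_2=10.0000)
row 2: 0.0000x − 20.0000y = -140.0000  (k_3=100.0000)
Cramer on rows 1–2 → x = 9.0000, y = 7.0000

(9.0000, 7.0000)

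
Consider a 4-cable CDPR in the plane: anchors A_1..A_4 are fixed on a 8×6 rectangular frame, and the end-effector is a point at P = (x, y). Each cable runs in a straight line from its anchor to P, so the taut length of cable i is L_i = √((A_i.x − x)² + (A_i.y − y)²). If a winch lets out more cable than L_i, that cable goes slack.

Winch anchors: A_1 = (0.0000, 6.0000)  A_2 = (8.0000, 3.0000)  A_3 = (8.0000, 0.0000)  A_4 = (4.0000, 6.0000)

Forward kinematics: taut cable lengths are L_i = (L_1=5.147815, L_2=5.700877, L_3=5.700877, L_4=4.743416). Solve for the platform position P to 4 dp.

circle eqns → linear via eq_j − eq_1; set k_j = A_j·A_j − L_j²
k_1 = 0.0000+36.0000−26.5000 = 9.5000
-16.0000·x + 6.0000·y = k_1−k_2 = -31.0000
-16.0000·x + 12.0000·y = k_1−k_3 = -22.0000
-8.0000·x + 0.0000·y = k_1−k_4 = -20.0000
solve first two rows → x=2.5000, y=1.5000
check cable 4: ‖A_4−P‖² = 22.5000 ≈ L_4² = 22.5000 ✓

(2.5000, 1.5000)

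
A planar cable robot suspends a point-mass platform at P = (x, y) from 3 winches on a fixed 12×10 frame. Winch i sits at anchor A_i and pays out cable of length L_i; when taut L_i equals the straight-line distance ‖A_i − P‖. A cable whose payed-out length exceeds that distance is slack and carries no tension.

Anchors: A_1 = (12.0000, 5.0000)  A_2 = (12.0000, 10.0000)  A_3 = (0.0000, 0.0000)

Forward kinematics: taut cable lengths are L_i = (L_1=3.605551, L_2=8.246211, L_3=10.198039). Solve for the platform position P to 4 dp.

(10.0000, 2.0000)

circle eqns → linear via eq_j − eq_1; set c_j = A_j·A_j − L_j²
c_1 = 144.0000+25.0000−13.0000 = 156.0000
0.0000·x − 10.0000·y = c_1−c_2 = -20.0000
24.0000·x + 10.0000·y = c_1−c_3 = 260.0000
solve first two rows → x=10.0000, y=2.0000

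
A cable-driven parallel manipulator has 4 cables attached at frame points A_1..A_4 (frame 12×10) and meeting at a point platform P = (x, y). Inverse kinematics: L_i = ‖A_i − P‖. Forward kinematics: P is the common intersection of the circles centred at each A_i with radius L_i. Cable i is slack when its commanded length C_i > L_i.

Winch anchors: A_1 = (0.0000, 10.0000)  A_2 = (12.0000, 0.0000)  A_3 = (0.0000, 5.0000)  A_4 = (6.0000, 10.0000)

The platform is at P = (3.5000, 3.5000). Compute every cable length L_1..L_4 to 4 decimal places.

(7.3824, 9.1924, 3.8079, 6.9642)

L_1: Δ = A_1−P = (-3.5000, 6.5000) → ‖Δ‖ = √54.5000 = 7.3824
L_2: Δ = A_2−P = (8.5000, -3.5000) → ‖Δ‖ = √84.5000 = 9.1924
L_3: Δ = A_3−P = (-3.5000, 1.5000) → ‖Δ‖ = √14.5000 = 3.8079
L_4: Δ = A_4−P = (2.5000, 6.5000) → ‖Δ‖ = √48.5000 = 6.9642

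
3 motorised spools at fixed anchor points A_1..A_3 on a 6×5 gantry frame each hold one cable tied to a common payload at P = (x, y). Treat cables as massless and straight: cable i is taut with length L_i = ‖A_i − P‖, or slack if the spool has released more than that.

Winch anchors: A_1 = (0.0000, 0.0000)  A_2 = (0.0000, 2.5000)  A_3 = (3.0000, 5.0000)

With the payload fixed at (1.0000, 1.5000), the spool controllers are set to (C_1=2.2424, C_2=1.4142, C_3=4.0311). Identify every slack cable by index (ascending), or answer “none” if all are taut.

1

i=1: geometric 1.8028 vs commanded 2.2424 ⇒ slack
i=2: geometric 1.4142 vs commanded 1.4142 ⇒ taut
i=3: geometric 4.0311 vs commanded 4.0311 ⇒ taut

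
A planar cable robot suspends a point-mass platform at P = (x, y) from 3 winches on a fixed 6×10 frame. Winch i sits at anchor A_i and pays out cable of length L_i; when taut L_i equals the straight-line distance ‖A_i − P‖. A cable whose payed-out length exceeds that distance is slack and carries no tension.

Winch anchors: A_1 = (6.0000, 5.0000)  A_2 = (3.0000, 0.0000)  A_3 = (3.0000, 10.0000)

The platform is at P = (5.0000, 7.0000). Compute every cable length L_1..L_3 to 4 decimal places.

(2.2361, 7.2801, 3.6056)

L_1 = √((6.0000−5.0000)² + (5.0000−7.0000)²) = 2.2361
L_2 = √((3.0000−5.0000)² + (0.0000−7.0000)²) = 7.2801
L_3 = √((3.0000−5.0000)² + (10.0000−7.0000)²) = 3.6056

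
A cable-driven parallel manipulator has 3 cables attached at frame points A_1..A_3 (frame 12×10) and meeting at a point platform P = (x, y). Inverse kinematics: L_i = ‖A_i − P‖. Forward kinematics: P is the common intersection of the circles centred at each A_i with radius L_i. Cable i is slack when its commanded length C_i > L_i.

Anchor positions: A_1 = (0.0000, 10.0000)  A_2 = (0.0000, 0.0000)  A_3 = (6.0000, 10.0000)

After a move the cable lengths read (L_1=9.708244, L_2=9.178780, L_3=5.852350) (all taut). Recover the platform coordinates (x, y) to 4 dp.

circle eqns → linear via eq_j − eq_1; set k_j = A_j·A_j − L_j²
k_1 = 0.0000+100.0000−94.2500 = 5.7500
0.0000·x + 20.0000·y = k_1−k_2 = 90.0000
-12.0000·x + 0.0000·y = k_1−k_3 = -96.0000
solve first two rows → x=8.0000, y=4.5000

(8.0000, 4.5000)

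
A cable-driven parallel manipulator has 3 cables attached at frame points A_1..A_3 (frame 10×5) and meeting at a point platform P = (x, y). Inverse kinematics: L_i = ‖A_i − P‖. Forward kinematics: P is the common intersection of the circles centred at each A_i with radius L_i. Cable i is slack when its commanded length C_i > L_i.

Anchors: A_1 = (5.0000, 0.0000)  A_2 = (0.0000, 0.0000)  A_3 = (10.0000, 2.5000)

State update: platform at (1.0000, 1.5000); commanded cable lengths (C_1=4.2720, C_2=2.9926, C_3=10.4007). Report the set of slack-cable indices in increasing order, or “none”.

i=1: geometric 4.2720 vs commanded 4.2720 ⇒ taut
i=2: geometric 1.8028 vs commanded 2.9926 ⇒ slack
i=3: geometric 9.0554 vs commanded 10.4007 ⇒ slack

2, 3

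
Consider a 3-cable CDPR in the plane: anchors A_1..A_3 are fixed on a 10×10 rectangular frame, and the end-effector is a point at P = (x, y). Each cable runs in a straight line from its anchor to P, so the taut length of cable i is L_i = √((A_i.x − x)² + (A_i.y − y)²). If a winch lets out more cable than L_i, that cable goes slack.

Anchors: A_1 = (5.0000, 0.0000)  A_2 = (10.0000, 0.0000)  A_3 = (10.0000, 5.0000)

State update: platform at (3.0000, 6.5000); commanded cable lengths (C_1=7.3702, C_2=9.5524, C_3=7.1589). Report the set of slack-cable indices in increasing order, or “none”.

cable 1: √((2.0000)²+(-6.5000)²)=6.8007, C_1=7.3702: slack
cable 2: √((7.0000)²+(-6.5000)²)=9.5525, C_2=9.5524: taut
cable 3: √((7.0000)²+(-1.5000)²)=7.1589, C_3=7.1589: taut

1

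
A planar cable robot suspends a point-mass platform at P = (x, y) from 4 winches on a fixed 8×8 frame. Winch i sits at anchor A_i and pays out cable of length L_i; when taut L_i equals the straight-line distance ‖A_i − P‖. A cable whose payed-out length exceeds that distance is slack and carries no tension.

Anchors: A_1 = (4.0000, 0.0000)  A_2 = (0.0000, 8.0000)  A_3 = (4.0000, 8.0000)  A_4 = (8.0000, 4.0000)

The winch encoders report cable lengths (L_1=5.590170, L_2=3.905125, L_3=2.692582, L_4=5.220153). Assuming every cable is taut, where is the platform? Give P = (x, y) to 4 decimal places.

each cable: (A_i−P)·(A_i−P) = L_i²; let q_i = ‖A_i‖²−L_i²
q_1 = 16.0000+0.0000−31.2500 = -15.2500
row 1: 8.0000x − 16.0000y = -64.0000  (q_2=48.7500)
row 2: 0.0000x − 16.0000y = -88.0000  (q_3=72.7500)
row 3: -8.0000x − 8.0000y = -68.0000  (q_4=52.7500)
Cramer on rows 1–2 → x = 3.0000, y = 5.5000
check cable 4: ‖A_4−P‖² = 27.2500 ≈ L_4² = 27.2500 ✓

(3.0000, 5.5000)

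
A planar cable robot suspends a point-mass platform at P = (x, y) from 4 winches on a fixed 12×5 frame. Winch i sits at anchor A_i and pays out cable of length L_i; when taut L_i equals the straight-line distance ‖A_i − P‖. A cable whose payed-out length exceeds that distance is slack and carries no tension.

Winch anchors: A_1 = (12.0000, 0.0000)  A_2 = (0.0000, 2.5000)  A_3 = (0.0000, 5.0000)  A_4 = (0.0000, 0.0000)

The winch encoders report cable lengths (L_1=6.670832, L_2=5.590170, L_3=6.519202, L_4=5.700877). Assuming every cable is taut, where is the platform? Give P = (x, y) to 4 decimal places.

(5.5000, 1.5000)

each cable: (A_i−P)·(A_i−P) = L_i²; let q_i = ‖A_i‖²−L_i²
q_1 = 144.0000+0.0000−44.5000 = 99.5000
row 1: 24.0000x − 5.0000y = 124.5000  (q_2=-25.0000)
row 2: 24.0000x − 10.0000y = 117.0000  (q_3=-17.5000)
row 3: 24.0000x + 0.0000y = 132.0000  (q_4=-32.5000)
Cramer on rows 1–2 → x = 5.5000, y = 1.5000
check cable 4: ‖A_4−P‖² = 32.5000 ≈ L_4² = 32.5000 ✓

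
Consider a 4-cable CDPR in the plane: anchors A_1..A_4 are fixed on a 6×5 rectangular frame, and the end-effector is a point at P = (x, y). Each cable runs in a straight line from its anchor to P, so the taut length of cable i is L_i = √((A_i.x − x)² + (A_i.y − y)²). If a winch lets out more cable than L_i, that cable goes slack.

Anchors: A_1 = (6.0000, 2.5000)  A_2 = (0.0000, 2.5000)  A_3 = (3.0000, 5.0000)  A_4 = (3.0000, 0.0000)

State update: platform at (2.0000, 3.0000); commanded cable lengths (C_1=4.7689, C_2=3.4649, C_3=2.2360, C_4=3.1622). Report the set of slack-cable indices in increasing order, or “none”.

1, 2

i=1: geometric 4.0311 vs commanded 4.7689 ⇒ slack
i=2: geometric 2.0616 vs commanded 3.4649 ⇒ slack
i=3: geometric 2.2361 vs commanded 2.2360 ⇒ taut
i=4: geometric 3.1623 vs commanded 3.1622 ⇒ taut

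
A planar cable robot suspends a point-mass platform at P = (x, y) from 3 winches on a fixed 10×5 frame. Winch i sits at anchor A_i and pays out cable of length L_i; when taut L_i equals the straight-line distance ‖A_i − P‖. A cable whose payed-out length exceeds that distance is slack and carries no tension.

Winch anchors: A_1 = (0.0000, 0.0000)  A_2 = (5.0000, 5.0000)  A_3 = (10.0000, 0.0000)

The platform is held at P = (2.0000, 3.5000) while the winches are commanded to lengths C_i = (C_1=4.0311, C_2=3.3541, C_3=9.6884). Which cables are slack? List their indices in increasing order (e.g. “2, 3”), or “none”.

cable 1: L_1 = ‖A_1−P‖ = 4.0311;  C_1 = 4.0311 → taut
cable 2: L_2 = ‖A_2−P‖ = 3.3541;  C_2 = 3.3541 → taut
cable 3: L_3 = ‖A_3−P‖ = 8.7321;  C_3 = 9.6884 → slack

3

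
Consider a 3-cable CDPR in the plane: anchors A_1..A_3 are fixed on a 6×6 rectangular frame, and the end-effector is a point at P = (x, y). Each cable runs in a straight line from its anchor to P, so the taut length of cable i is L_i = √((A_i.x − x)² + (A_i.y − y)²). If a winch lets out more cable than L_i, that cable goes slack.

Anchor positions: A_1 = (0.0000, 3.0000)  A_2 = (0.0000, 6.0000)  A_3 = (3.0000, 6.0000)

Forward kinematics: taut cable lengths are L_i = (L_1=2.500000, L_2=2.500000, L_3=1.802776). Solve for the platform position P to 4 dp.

each cable: (A_i−P)·(A_i−P) = L_i²; let k_i = ‖A_i‖²−L_i²
k_1 = 0.0000+9.0000−6.2500 = 2.7500
row 1: 0.0000x − 6.0000y = -27.0000  (k_2=29.7500)
row 2: -6.0000x − 6.0000y = -39.0000  (k_3=41.7500)
Cramer on rows 1–2 → x = 2.0000, y = 4.5000

(2.0000, 4.5000)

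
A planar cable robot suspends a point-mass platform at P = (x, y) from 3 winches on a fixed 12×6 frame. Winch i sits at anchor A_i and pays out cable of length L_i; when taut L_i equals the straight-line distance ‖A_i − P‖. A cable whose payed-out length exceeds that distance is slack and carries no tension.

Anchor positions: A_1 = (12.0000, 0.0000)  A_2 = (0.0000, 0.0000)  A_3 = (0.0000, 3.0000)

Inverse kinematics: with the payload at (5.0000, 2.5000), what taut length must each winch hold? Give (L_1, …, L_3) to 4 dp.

(7.4330, 5.5902, 5.0249)

cable 1: Δx=7.0000, Δy=-2.5000; L_1 = √(Δx²+Δy²) = 7.4330
cable 2: Δx=-5.0000, Δy=-2.5000; L_2 = √(Δx²+Δy²) = 5.5902
cable 3: Δx=-5.0000, Δy=0.5000; L_3 = √(Δx²+Δy²) = 5.0249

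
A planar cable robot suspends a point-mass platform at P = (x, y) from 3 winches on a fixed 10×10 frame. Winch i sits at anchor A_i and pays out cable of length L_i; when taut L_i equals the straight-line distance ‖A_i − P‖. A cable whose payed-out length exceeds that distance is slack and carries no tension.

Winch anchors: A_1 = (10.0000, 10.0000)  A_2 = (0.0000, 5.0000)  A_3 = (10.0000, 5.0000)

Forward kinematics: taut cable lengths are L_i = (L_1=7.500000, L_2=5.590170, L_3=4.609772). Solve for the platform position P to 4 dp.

expand ‖A_i−P‖²=L_i² and subtract eq 1 (k_i ≔ ‖A_i‖²−L_i²)
k_1 = 100.0000+100.0000−56.2500 = 143.7500
eq1−eq2 → [20.0000  10.0000]·P = 150.0000
eq1−eq3 → [0.0000  10.0000]·P = 40.0000
2×2 solve → P = (5.5000, 4.0000)

(5.5000, 4.0000)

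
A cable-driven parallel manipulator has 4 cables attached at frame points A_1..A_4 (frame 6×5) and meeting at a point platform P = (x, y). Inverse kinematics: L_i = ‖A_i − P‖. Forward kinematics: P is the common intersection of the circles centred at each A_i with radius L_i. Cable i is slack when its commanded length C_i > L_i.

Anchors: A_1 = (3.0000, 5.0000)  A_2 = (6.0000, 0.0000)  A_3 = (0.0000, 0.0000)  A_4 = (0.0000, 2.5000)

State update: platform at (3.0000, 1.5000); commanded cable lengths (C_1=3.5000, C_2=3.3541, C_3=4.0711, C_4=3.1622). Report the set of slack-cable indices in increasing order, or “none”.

3

cable 1: √((0.0000)²+(3.5000)²)=3.5000, C_1=3.5000: taut
cable 2: √((3.0000)²+(-1.5000)²)=3.3541, C_2=3.3541: taut
cable 3: √((-3.0000)²+(-1.5000)²)=3.3541, C_3=4.0711: slack
cable 4: √((-3.0000)²+(1.0000)²)=3.1623, C_4=3.1622: taut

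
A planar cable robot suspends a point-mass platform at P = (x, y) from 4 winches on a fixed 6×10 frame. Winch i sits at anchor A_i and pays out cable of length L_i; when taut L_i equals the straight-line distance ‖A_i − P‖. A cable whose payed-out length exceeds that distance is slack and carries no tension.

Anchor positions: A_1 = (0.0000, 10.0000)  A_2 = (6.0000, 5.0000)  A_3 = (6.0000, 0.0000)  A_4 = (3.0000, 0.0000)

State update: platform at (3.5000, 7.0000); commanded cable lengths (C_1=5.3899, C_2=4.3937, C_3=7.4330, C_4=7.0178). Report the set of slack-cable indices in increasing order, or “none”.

1, 2

cable 1: √((-3.5000)²+(3.0000)²)=4.6098, C_1=5.3899: slack
cable 2: √((2.5000)²+(-2.0000)²)=3.2016, C_2=4.3937: slack
cable 3: √((2.5000)²+(-7.0000)²)=7.4330, C_3=7.4330: taut
cable 4: √((-0.5000)²+(-7.0000)²)=7.0178, C_4=7.0178: taut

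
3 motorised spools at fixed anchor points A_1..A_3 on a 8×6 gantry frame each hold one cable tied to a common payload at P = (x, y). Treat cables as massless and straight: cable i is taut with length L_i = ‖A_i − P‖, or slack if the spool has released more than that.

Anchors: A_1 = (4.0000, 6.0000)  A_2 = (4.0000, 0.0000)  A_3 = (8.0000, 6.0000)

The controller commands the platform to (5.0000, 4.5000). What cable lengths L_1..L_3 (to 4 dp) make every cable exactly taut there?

L_1 = √((4.0000−5.0000)² + (6.0000−4.5000)²) = 1.8028
L_2 = √((4.0000−5.0000)² + (0.0000−4.5000)²) = 4.6098
L_3 = √((8.0000−5.0000)² + (6.0000−4.5000)²) = 3.3541

(1.8028, 4.6098, 3.3541)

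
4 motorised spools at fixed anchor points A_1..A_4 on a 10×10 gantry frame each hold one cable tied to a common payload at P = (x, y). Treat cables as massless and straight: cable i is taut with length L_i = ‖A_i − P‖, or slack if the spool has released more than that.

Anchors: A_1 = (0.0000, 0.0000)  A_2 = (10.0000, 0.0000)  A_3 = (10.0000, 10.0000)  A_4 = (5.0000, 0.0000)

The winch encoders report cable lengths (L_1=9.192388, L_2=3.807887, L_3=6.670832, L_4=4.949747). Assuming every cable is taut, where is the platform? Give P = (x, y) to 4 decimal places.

(8.5000, 3.5000)

expand ‖A_i−P‖²=L_i² and subtract eq 1 (k_i ≔ ‖A_i‖²−L_i²)
k_1 = 0.0000+0.0000−84.5000 = -84.5000
eq1−eq2 → [-20.0000  0.0000]·P = -170.0000
eq1−eq3 → [-20.0000  -20.0000]·P = -240.0000
eq1−eq4 → [-10.0000  0.0000]·P = -85.0000
2×2 solve → P = (8.5000, 3.5000)
check cable 4: ‖A_4−P‖² = 24.5000 ≈ L_4² = 24.5000 ✓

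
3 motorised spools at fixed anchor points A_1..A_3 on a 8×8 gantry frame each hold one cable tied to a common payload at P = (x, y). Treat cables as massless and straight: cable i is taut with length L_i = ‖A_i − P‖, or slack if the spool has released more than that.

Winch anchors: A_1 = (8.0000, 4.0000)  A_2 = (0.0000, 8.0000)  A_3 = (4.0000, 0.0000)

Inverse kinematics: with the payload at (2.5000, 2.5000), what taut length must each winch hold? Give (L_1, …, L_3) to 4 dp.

(5.7009, 6.0415, 2.9155)

cable 1: Δx=5.5000, Δy=1.5000; L_1 = √(Δx²+Δy²) = 5.7009
cable 2: Δx=-2.5000, Δy=5.5000; L_2 = √(Δx²+Δy²) = 6.0415
cable 3: Δx=1.5000, Δy=-2.5000; L_3 = √(Δx²+Δy²) = 2.9155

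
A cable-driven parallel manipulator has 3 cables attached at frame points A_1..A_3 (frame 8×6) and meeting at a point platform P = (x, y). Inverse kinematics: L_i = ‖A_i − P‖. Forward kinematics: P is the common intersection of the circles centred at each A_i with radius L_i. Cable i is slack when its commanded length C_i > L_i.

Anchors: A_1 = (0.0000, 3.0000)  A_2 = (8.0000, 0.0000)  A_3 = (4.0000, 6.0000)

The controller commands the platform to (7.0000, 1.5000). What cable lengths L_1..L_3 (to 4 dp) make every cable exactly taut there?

(7.1589, 1.8028, 5.4083)

L_1 = √((0.0000−7.0000)² + (3.0000−1.5000)²) = 7.1589
L_2 = √((8.0000−7.0000)² + (0.0000−1.5000)²) = 1.8028
L_3 = √((4.0000−7.0000)² + (6.0000−1.5000)²) = 5.4083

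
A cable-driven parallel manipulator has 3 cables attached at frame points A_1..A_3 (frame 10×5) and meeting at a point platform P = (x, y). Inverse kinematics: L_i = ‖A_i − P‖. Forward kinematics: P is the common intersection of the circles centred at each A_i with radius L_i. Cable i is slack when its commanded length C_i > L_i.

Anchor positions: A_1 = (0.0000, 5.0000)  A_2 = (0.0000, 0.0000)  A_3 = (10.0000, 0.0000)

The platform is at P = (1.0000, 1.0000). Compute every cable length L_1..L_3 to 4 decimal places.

(4.1231, 1.4142, 9.0554)

cable 1: Δx=-1.0000, Δy=4.0000; L_1 = √(Δx²+Δy²) = 4.1231
cable 2: Δx=-1.0000, Δy=-1.0000; L_2 = √(Δx²+Δy²) = 1.4142
cable 3: Δx=9.0000, Δy=-1.0000; L_3 = √(Δx²+Δy²) = 9.0554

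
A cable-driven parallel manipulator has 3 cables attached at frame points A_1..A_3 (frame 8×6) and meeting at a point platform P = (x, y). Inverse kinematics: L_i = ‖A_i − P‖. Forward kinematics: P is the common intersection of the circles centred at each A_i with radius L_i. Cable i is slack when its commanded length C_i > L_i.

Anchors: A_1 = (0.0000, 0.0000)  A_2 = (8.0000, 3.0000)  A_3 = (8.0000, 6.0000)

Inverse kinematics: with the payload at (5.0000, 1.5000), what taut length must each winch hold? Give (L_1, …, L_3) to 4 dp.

L_1: Δ = A_1−P = (-5.0000, -1.5000) → ‖Δ‖ = √27.2500 = 5.2202
L_2: Δ = A_2−P = (3.0000, 1.5000) → ‖Δ‖ = √11.2500 = 3.3541
L_3: Δ = A_3−P = (3.0000, 4.5000) → ‖Δ‖ = √29.2500 = 5.4083

(5.2202, 3.3541, 5.4083)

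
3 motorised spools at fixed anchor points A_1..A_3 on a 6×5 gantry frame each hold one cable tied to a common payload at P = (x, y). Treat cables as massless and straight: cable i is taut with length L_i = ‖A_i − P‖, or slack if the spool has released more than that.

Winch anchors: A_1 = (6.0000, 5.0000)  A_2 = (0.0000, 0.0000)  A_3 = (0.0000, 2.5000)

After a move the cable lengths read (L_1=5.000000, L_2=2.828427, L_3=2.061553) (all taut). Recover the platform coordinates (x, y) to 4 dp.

(2.0000, 2.0000)

circle eqns → linear via eq_j − eq_1; set k_j = A_j·A_j − L_j²
k_1 = 36.0000+25.0000−25.0000 = 36.0000
12.0000·x + 10.0000·y = k_1−k_2 = 44.0000
12.0000·x + 5.0000·y = k_1−k_3 = 34.0000
solve first two rows → x=2.0000, y=2.0000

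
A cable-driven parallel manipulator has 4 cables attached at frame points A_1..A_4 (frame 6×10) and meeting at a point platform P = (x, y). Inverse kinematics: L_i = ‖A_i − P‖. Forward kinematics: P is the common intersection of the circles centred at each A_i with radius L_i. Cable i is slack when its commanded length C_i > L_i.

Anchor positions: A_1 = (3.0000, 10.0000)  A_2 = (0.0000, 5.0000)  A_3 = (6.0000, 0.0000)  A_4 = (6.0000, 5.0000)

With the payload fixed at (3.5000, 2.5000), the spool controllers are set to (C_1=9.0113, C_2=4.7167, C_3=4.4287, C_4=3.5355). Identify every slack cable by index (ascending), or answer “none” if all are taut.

1, 2, 3

i=1: geometric 7.5166 vs commanded 9.0113 ⇒ slack
i=2: geometric 4.3012 vs commanded 4.7167 ⇒ slack
i=3: geometric 3.5355 vs commanded 4.4287 ⇒ slack
i=4: geometric 3.5355 vs commanded 3.5355 ⇒ taut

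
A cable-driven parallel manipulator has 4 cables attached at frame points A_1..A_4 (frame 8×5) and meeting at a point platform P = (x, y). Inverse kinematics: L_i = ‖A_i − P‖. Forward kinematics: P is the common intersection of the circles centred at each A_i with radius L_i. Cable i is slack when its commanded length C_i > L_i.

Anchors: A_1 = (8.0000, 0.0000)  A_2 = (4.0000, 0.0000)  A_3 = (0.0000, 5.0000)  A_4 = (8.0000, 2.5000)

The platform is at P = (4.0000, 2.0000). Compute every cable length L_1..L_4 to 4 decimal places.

L_1 = √((8.0000−4.0000)² + (0.0000−2.0000)²) = 4.4721
L_2 = √((4.0000−4.0000)² + (0.0000−2.0000)²) = 2.0000
L_3 = √((0.0000−4.0000)² + (5.0000−2.0000)²) = 5.0000
L_4 = √((8.0000−4.0000)² + (2.5000−2.0000)²) = 4.0311

(4.4721, 2.0000, 5.0000, 4.0311)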